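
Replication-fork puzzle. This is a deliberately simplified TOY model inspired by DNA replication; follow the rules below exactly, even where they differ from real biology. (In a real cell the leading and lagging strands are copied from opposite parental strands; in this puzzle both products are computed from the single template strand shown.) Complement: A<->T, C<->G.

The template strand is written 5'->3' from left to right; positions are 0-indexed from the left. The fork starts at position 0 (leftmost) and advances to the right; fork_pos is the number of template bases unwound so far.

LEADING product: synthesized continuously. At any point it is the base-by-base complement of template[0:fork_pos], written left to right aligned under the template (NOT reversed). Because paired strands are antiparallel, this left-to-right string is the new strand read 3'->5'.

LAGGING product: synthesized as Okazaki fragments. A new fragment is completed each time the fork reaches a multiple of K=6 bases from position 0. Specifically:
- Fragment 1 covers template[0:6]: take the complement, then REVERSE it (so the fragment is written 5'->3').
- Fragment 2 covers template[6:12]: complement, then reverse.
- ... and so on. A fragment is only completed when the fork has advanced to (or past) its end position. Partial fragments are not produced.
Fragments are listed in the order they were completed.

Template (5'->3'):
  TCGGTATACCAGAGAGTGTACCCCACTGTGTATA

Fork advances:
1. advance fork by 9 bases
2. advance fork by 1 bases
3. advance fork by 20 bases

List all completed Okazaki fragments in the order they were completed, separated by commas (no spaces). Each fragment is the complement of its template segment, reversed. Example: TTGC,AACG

Step 1: advance 9 -> fork_pos = 0 + 9 = 9. Reached multiple(s) of 6: 6 -> fragment 1 completed (1 total).
Step 2: advance 1 -> fork_pos = 9 + 1 = 10. Next multiple of 6 is 12 (not reached); still 1 fragment(s).
Step 3: advance 20 -> fork_pos = 10 + 20 = 30. Reached multiple(s) of 6: 12, 18, 24, 30 -> fragments 2-5 completed (5 total).
Final fork_pos = 30, so 5 fragment(s) are complete. Build each: template segment -> complement -> reverse.
Fragment 1: template[0:6] = TCGGTA -> complement AGCCAT -> reversed TACCGA
Fragment 2: template[6:12] = TACCAG -> complement ATGGTC -> reversed CTGGTA
Fragment 3: template[12:18] = AGAGTG -> complement TCTCAC -> reversed CACTCT
Fragment 4: template[18:24] = TACCCC -> complement ATGGGG -> reversed GGGGTA
Fragment 5: template[24:30] = ACTGTG -> complement TGACAC -> reversed CACAGT

Answer: TACCGA,CTGGTA,CACTCT,GGGGTA,CACAGT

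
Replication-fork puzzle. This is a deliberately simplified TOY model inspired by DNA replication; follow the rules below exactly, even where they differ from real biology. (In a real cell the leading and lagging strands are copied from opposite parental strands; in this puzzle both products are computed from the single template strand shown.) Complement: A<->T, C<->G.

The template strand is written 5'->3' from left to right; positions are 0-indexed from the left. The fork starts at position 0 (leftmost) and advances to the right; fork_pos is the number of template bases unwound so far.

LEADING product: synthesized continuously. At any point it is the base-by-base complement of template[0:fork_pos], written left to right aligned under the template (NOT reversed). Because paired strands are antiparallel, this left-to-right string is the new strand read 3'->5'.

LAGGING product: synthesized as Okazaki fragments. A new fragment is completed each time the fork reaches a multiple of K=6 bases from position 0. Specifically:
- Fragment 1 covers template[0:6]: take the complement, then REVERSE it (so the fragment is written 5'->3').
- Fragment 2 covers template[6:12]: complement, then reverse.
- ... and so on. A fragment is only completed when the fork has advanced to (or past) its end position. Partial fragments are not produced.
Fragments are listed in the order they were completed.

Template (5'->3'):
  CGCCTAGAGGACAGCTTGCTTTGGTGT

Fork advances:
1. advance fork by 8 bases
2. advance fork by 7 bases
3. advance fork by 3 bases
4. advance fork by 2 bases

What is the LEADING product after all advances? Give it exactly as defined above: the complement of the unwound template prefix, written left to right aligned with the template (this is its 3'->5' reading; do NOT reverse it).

Answer: GCGGATCTCCTGTCGAACGA

Derivation:
Step 1: advance 8 -> fork_pos = 0 + 8 = 8.
Step 2: advance 7 -> fork_pos = 8 + 7 = 15.
Step 3: advance 3 -> fork_pos = 15 + 3 = 18.
Step 4: advance 2 -> fork_pos = 18 + 2 = 20.
Unwound prefix: template[0:20] = CGCCTAGAGGACAGCTTGCT
Complement it base by base (A<->T, C<->G), keeping left-to-right order:
  [0:5] CGCCT -> GCGGA
  [5:10] AGAGG -> TCTCC
  [10:15] ACAGC -> TGTCG
  [15:20] TTGCT -> AACGA
Concatenate: GCGGATCTCCTGTCGAACGA (length 20; written aligned with the template, i.e. 3'->5').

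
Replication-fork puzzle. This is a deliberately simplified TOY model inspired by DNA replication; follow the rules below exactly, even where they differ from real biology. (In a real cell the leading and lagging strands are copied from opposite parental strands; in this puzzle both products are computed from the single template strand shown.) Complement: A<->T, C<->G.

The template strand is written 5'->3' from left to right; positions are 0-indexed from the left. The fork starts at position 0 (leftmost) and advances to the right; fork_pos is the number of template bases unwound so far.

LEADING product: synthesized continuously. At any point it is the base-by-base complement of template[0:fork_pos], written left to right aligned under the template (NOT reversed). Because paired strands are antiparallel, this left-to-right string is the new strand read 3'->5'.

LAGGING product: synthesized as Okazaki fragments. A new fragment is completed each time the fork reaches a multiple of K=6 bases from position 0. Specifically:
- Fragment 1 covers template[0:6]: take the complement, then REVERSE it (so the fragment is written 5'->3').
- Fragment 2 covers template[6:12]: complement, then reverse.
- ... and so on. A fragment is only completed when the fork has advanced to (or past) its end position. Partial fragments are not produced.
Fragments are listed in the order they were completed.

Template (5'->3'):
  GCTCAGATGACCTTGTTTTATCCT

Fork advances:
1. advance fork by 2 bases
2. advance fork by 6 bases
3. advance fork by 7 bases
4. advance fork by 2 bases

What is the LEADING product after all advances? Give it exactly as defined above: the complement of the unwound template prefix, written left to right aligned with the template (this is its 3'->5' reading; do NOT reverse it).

Step 1: advance 2 -> fork_pos = 0 + 2 = 2.
Step 2: advance 6 -> fork_pos = 2 + 6 = 8.
Step 3: advance 7 -> fork_pos = 8 + 7 = 15.
Step 4: advance 2 -> fork_pos = 15 + 2 = 17.
Unwound prefix: template[0:17] = GCTCAGATGACCTTGTT
Complement it base by base (A<->T, C<->G), keeping left-to-right order:
  [0:5] GCTCA -> CGAGT
  [5:10] GATGA -> CTACT
  [10:15] CCTTG -> GGAAC
  [15:17] TT -> AA
Concatenate: CGAGTCTACTGGAACAA (length 17; written aligned with the template, i.e. 3'->5').

Answer: CGAGTCTACTGGAACAA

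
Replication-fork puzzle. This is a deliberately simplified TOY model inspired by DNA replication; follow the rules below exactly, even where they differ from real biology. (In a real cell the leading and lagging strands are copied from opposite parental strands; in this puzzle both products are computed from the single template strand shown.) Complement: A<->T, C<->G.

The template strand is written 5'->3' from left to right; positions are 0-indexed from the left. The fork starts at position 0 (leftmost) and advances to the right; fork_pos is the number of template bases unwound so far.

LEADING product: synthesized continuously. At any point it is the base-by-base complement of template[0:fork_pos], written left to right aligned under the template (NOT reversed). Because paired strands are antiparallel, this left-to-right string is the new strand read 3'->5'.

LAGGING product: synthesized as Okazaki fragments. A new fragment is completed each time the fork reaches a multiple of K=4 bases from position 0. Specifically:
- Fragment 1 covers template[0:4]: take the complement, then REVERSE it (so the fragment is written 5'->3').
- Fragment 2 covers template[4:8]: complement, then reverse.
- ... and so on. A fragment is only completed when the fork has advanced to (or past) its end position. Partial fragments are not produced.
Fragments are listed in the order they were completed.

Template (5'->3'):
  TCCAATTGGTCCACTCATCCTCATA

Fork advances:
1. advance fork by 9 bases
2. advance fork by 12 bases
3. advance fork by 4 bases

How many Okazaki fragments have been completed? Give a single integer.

Step 1: advance 9 -> fork_pos = 0 + 9 = 9. Reached multiple(s) of 4: 4, 8 -> fragments 1-2 completed (2 total).
Step 2: advance 12 -> fork_pos = 9 + 12 = 21. Reached multiple(s) of 4: 12, 16, 20 -> fragments 3-5 completed (5 total).
Step 3: advance 4 -> fork_pos = 21 + 4 = 25. Reached multiple(s) of 4: 24 -> fragment 6 completed (6 total).
Check: final fork_pos = 25; the multiples of 4 that are <= 25 are 4..24 -> 25 // 4 = 6 completed fragment(s).

Answer: 6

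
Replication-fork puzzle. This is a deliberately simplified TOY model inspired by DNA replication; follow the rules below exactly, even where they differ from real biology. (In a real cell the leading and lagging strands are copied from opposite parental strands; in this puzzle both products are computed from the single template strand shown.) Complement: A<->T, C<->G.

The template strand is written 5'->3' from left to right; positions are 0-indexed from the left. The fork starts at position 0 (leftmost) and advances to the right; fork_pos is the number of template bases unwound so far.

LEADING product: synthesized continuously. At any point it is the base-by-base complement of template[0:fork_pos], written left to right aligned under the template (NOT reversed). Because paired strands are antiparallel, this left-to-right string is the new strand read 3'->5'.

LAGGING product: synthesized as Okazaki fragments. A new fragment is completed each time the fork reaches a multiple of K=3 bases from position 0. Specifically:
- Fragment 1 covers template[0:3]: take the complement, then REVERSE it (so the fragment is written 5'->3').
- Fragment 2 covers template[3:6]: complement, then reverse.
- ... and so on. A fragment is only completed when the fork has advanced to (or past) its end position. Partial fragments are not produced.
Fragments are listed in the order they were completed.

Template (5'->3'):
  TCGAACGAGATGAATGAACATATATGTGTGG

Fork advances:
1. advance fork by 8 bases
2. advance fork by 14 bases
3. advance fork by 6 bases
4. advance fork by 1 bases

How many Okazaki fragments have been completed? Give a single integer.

Answer: 9

Derivation:
Step 1: advance 8 -> fork_pos = 0 + 8 = 8. Reached multiple(s) of 3: 3, 6 -> fragments 1-2 completed (2 total).
Step 2: advance 14 -> fork_pos = 8 + 14 = 22. Reached multiple(s) of 3: 9, 12, 15, 18, 21 -> fragments 3-7 completed (7 total).
Step 3: advance 6 -> fork_pos = 22 + 6 = 28. Reached multiple(s) of 3: 24, 27 -> fragments 8-9 completed (9 total).
Step 4: advance 1 -> fork_pos = 28 + 1 = 29. Next multiple of 3 is 30 (not reached); still 9 fragment(s).
Check: final fork_pos = 29; the multiples of 3 that are <= 29 are 3..27 -> 29 // 3 = 9 completed fragment(s).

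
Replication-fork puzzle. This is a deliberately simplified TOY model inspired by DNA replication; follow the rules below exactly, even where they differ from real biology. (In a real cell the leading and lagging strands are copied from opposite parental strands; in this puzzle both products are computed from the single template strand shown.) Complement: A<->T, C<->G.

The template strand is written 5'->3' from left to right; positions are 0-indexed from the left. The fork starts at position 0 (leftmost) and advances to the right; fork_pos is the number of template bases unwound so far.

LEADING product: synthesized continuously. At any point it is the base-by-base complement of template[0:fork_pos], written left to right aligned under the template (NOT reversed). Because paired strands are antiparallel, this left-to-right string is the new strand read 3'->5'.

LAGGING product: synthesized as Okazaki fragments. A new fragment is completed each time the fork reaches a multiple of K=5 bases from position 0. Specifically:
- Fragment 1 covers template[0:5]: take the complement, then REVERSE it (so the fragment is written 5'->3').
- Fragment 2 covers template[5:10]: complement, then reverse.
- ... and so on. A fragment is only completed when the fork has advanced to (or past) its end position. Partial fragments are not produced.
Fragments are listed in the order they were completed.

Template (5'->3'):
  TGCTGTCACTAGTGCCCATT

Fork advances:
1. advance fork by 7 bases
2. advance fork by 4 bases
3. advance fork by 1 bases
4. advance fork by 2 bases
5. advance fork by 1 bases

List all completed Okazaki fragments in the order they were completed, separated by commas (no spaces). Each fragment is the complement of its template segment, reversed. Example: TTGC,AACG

Answer: CAGCA,AGTGA,GCACT

Derivation:
Step 1: advance 7 -> fork_pos = 0 + 7 = 7. Reached multiple(s) of 5: 5 -> fragment 1 completed (1 total).
Step 2: advance 4 -> fork_pos = 7 + 4 = 11. Reached multiple(s) of 5: 10 -> fragment 2 completed (2 total).
Step 3: advance 1 -> fork_pos = 11 + 1 = 12. Next multiple of 5 is 15 (not reached); still 2 fragment(s).
Step 4: advance 2 -> fork_pos = 12 + 2 = 14. Next multiple of 5 is 15 (not reached); still 2 fragment(s).
Step 5: advance 1 -> fork_pos = 14 + 1 = 15. Reached multiple(s) of 5: 15 -> fragment 3 completed (3 total).
Final fork_pos = 15, so 3 fragment(s) are complete. Build each: template segment -> complement -> reverse.
Fragment 1: template[0:5] = TGCTG -> complement ACGAC -> reversed CAGCA
Fragment 2: template[5:10] = TCACT -> complement AGTGA -> reversed AGTGA
Fragment 3: template[10:15] = AGTGC -> complement TCACG -> reversed GCACT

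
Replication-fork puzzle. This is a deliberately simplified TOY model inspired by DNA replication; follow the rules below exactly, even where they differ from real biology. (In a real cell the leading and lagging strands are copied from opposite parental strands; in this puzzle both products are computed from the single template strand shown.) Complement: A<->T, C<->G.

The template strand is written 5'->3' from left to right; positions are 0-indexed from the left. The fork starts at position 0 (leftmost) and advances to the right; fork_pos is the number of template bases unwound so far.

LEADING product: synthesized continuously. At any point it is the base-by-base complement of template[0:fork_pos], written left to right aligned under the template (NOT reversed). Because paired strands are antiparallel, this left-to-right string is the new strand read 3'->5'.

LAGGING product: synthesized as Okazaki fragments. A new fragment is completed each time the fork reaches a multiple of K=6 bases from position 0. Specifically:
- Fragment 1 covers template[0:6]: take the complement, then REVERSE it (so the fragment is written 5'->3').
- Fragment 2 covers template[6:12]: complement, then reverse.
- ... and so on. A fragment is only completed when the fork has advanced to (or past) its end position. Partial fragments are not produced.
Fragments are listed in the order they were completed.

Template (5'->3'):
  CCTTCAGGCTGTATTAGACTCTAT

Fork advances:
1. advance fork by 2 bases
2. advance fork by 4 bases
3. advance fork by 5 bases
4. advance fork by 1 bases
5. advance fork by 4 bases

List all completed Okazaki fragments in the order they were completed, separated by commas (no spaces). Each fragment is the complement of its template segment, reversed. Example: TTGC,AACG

Answer: TGAAGG,ACAGCC

Derivation:
Step 1: advance 2 -> fork_pos = 0 + 2 = 2. Next multiple of 6 is 6 (not reached); still 0 fragment(s).
Step 2: advance 4 -> fork_pos = 2 + 4 = 6. Reached multiple(s) of 6: 6 -> fragment 1 completed (1 total).
Step 3: advance 5 -> fork_pos = 6 + 5 = 11. Next multiple of 6 is 12 (not reached); still 1 fragment(s).
Step 4: advance 1 -> fork_pos = 11 + 1 = 12. Reached multiple(s) of 6: 12 -> fragment 2 completed (2 total).
Step 5: advance 4 -> fork_pos = 12 + 4 = 16. Next multiple of 6 is 18 (not reached); still 2 fragment(s).
Final fork_pos = 16, so 2 fragment(s) are complete. Build each: template segment -> complement -> reverse.
Fragment 1: template[0:6] = CCTTCA -> complement GGAAGT -> reversed TGAAGG
Fragment 2: template[6:12] = GGCTGT -> complement CCGACA -> reversed ACAGCC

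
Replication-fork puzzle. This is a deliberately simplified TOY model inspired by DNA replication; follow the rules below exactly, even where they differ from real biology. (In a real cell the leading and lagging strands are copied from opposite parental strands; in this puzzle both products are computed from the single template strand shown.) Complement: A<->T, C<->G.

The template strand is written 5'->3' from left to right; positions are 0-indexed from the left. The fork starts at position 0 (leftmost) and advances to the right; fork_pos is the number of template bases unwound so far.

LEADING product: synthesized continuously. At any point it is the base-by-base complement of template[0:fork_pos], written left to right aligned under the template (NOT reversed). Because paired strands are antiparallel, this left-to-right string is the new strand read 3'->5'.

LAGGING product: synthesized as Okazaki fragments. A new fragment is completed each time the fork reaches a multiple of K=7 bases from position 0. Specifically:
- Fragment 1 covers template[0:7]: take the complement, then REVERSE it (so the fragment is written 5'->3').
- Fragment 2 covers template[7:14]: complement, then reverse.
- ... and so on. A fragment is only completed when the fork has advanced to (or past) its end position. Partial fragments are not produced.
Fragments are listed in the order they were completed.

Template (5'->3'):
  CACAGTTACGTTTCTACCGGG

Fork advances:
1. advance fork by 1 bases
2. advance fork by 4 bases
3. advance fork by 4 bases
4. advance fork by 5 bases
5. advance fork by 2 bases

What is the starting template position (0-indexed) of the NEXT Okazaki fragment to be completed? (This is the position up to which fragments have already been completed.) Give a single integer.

Answer: 14

Derivation:
Step 1: advance 1 -> fork_pos = 0 + 1 = 1. Next multiple of 7 is 7 (not reached); still 0 fragment(s).
Step 2: advance 4 -> fork_pos = 1 + 4 = 5. Next multiple of 7 is 7 (not reached); still 0 fragment(s).
Step 3: advance 4 -> fork_pos = 5 + 4 = 9. Reached multiple(s) of 7: 7 -> fragment 1 completed (1 total).
Step 4: advance 5 -> fork_pos = 9 + 5 = 14. Reached multiple(s) of 7: 14 -> fragment 2 completed (2 total).
Step 5: advance 2 -> fork_pos = 14 + 2 = 16. Next multiple of 7 is 21 (not reached); still 2 fragment(s).
2 fragment(s) completed, covering template[0:14] (2 x 7 = 14). The next fragment, fragment 3, covers template[14:21], so it starts at position 14.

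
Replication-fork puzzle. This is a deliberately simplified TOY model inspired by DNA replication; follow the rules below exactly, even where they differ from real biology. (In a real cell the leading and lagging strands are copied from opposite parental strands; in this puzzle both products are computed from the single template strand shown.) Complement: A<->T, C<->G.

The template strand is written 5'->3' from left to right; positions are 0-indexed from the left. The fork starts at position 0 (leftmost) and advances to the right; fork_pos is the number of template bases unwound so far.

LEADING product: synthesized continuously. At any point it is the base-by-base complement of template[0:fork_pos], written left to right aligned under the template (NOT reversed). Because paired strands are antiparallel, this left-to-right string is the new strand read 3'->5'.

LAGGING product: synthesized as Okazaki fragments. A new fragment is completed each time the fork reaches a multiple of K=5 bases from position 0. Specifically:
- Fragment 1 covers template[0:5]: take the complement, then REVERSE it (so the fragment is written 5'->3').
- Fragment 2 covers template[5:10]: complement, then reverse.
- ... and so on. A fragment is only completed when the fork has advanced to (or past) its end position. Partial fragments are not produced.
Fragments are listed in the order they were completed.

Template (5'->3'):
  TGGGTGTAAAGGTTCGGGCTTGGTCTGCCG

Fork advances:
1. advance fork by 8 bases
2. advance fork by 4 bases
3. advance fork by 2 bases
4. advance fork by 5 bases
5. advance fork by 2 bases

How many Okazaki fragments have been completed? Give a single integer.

Step 1: advance 8 -> fork_pos = 0 + 8 = 8. Reached multiple(s) of 5: 5 -> fragment 1 completed (1 total).
Step 2: advance 4 -> fork_pos = 8 + 4 = 12. Reached multiple(s) of 5: 10 -> fragment 2 completed (2 total).
Step 3: advance 2 -> fork_pos = 12 + 2 = 14. Next multiple of 5 is 15 (not reached); still 2 fragment(s).
Step 4: advance 5 -> fork_pos = 14 + 5 = 19. Reached multiple(s) of 5: 15 -> fragment 3 completed (3 total).
Step 5: advance 2 -> fork_pos = 19 + 2 = 21. Reached multiple(s) of 5: 20 -> fragment 4 completed (4 total).
Check: final fork_pos = 21; the multiples of 5 that are <= 21 are 5..20 -> 21 // 5 = 4 completed fragment(s).

Answer: 4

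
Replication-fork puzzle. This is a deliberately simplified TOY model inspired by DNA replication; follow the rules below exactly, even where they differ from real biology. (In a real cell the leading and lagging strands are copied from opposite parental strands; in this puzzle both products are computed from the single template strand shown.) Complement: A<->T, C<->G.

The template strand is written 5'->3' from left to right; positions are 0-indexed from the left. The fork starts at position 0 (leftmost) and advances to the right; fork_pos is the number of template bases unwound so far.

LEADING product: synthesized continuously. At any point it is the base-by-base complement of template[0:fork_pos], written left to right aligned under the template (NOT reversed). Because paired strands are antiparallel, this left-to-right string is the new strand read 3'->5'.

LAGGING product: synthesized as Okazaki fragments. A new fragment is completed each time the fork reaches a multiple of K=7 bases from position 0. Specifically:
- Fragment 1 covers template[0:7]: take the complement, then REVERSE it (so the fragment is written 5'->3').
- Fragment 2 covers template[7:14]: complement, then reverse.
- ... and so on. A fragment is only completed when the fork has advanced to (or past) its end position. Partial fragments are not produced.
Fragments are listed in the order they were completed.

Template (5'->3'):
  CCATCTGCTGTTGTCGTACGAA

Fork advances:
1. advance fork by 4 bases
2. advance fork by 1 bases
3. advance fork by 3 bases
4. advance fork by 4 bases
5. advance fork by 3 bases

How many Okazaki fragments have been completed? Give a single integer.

Step 1: advance 4 -> fork_pos = 0 + 4 = 4. Next multiple of 7 is 7 (not reached); still 0 fragment(s).
Step 2: advance 1 -> fork_pos = 4 + 1 = 5. Next multiple of 7 is 7 (not reached); still 0 fragment(s).
Step 3: advance 3 -> fork_pos = 5 + 3 = 8. Reached multiple(s) of 7: 7 -> fragment 1 completed (1 total).
Step 4: advance 4 -> fork_pos = 8 + 4 = 12. Next multiple of 7 is 14 (not reached); still 1 fragment(s).
Step 5: advance 3 -> fork_pos = 12 + 3 = 15. Reached multiple(s) of 7: 14 -> fragment 2 completed (2 total).
Check: final fork_pos = 15; the multiples of 7 that are <= 15 are 7..14 -> 15 // 7 = 2 completed fragment(s).

Answer: 2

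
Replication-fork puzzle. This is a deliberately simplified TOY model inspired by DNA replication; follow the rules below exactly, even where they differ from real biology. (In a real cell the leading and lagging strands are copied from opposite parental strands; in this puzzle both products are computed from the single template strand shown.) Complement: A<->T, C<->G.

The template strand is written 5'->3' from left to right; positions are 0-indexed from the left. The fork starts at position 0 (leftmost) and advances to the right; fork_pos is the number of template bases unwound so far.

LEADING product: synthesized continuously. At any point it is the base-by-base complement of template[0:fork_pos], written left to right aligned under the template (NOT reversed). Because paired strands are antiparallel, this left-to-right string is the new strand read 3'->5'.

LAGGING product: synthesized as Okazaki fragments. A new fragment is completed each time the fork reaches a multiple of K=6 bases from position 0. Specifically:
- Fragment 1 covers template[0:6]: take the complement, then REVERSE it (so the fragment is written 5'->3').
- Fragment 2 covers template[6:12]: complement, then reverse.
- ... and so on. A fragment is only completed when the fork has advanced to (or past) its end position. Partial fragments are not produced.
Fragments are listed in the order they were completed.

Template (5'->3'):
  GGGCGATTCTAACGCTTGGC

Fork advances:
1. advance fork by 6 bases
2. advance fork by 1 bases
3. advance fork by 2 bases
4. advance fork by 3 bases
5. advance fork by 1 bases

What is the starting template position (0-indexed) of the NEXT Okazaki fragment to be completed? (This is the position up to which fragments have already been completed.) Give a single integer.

Answer: 12

Derivation:
Step 1: advance 6 -> fork_pos = 0 + 6 = 6. Reached multiple(s) of 6: 6 -> fragment 1 completed (1 total).
Step 2: advance 1 -> fork_pos = 6 + 1 = 7. Next multiple of 6 is 12 (not reached); still 1 fragment(s).
Step 3: advance 2 -> fork_pos = 7 + 2 = 9. Next multiple of 6 is 12 (not reached); still 1 fragment(s).
Step 4: advance 3 -> fork_pos = 9 + 3 = 12. Reached multiple(s) of 6: 12 -> fragment 2 completed (2 total).
Step 5: advance 1 -> fork_pos = 12 + 1 = 13. Next multiple of 6 is 18 (not reached); still 2 fragment(s).
2 fragment(s) completed, covering template[0:12] (2 x 6 = 12). The next fragment, fragment 3, covers template[12:18], so it starts at position 12.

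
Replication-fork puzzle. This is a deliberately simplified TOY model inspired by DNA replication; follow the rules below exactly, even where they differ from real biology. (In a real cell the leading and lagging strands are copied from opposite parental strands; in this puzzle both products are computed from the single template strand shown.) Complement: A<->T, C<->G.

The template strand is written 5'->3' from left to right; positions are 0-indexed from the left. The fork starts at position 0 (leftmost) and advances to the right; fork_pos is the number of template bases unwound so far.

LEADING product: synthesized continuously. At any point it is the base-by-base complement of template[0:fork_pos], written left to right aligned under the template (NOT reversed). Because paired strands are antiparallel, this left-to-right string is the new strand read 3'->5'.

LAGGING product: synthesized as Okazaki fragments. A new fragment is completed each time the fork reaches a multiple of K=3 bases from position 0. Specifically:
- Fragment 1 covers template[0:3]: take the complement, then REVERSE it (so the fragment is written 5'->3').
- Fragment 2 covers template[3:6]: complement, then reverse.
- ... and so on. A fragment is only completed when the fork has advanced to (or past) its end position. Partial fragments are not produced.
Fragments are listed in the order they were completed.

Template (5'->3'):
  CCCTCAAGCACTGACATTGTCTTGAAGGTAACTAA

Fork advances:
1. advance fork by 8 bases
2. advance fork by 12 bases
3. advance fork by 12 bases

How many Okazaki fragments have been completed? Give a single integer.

Step 1: advance 8 -> fork_pos = 0 + 8 = 8. Reached multiple(s) of 3: 3, 6 -> fragments 1-2 completed (2 total).
Step 2: advance 12 -> fork_pos = 8 + 12 = 20. Reached multiple(s) of 3: 9, 12, 15, 18 -> fragments 3-6 completed (6 total).
Step 3: advance 12 -> fork_pos = 20 + 12 = 32. Reached multiple(s) of 3: 21, 24, 27, 30 -> fragments 7-10 completed (10 total).
Check: final fork_pos = 32; the multiples of 3 that are <= 32 are 3..30 -> 32 // 3 = 10 completed fragment(s).

Answer: 10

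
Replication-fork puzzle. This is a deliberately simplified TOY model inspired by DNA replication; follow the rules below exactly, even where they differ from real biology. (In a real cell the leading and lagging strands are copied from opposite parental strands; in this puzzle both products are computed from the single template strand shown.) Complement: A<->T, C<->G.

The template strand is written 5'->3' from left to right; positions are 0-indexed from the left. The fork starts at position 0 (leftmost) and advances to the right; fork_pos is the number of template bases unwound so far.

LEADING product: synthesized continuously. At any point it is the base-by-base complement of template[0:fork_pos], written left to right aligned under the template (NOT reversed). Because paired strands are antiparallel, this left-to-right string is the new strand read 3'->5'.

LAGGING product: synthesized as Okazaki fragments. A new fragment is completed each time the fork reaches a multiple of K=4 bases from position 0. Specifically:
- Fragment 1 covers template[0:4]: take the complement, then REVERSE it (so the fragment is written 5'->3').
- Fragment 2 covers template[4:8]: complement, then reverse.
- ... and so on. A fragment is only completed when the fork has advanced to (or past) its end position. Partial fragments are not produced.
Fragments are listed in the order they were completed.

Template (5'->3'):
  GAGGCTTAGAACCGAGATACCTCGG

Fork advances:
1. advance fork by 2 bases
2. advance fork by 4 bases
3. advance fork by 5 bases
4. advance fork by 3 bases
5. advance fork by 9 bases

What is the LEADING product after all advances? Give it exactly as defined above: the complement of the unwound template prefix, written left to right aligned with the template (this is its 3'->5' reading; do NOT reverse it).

Step 1: advance 2 -> fork_pos = 0 + 2 = 2.
Step 2: advance 4 -> fork_pos = 2 + 4 = 6.
Step 3: advance 5 -> fork_pos = 6 + 5 = 11.
Step 4: advance 3 -> fork_pos = 11 + 3 = 14.
Step 5: advance 9 -> fork_pos = 14 + 9 = 23.
Unwound prefix: template[0:23] = GAGGCTTAGAACCGAGATACCTC
Complement it base by base (A<->T, C<->G), keeping left-to-right order:
  [0:5] GAGGC -> CTCCG
  [5:10] TTAGA -> AATCT
  [10:15] ACCGA -> TGGCT
  [15:20] GATAC -> CTATG
  [20:23] CTC -> GAG
Concatenate: CTCCGAATCTTGGCTCTATGGAG (length 23; written aligned with the template, i.e. 3'->5').

Answer: CTCCGAATCTTGGCTCTATGGAG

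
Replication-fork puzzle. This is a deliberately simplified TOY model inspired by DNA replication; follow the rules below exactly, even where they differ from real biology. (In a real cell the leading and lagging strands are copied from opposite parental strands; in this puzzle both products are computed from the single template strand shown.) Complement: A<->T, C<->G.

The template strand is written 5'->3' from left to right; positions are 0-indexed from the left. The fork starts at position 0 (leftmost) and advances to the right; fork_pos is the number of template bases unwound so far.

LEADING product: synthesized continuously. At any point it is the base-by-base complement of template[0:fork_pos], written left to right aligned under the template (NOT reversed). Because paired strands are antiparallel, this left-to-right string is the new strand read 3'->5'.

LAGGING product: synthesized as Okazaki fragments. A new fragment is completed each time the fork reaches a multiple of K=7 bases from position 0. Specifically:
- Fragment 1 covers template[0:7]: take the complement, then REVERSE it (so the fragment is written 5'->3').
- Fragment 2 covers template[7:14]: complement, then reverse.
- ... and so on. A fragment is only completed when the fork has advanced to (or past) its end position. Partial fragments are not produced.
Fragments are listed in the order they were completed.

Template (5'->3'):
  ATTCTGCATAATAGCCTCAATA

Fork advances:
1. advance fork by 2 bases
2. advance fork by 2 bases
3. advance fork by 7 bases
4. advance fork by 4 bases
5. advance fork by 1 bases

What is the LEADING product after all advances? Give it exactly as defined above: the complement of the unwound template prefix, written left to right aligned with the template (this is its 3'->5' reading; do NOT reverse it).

Step 1: advance 2 -> fork_pos = 0 + 2 = 2.
Step 2: advance 2 -> fork_pos = 2 + 2 = 4.
Step 3: advance 7 -> fork_pos = 4 + 7 = 11.
Step 4: advance 4 -> fork_pos = 11 + 4 = 15.
Step 5: advance 1 -> fork_pos = 15 + 1 = 16.
Unwound prefix: template[0:16] = ATTCTGCATAATAGCC
Complement it base by base (A<->T, C<->G), keeping left-to-right order:
  [0:5] ATTCT -> TAAGA
  [5:10] GCATA -> CGTAT
  [10:15] ATAGC -> TATCG
  [15:16] C -> G
Concatenate: TAAGACGTATTATCGG (length 16; written aligned with the template, i.e. 3'->5').

Answer: TAAGACGTATTATCGG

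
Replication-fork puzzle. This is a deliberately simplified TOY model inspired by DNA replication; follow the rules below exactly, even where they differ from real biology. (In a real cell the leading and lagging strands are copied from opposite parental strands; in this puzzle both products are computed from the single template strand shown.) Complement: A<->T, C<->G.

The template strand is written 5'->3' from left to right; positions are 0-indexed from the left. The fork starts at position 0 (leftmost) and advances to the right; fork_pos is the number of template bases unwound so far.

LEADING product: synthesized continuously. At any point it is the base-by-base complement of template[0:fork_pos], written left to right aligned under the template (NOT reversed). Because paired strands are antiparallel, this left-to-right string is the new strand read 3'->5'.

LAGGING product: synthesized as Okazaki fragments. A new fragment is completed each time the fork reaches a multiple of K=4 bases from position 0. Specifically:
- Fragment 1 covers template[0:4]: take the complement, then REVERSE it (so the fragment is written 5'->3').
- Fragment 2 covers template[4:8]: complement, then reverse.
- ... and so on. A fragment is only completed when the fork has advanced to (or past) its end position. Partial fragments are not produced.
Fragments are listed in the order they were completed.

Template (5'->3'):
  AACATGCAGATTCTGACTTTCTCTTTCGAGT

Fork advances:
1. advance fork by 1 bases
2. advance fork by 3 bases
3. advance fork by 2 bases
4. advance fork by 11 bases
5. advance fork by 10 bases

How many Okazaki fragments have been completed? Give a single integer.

Answer: 6

Derivation:
Step 1: advance 1 -> fork_pos = 0 + 1 = 1. Next multiple of 4 is 4 (not reached); still 0 fragment(s).
Step 2: advance 3 -> fork_pos = 1 + 3 = 4. Reached multiple(s) of 4: 4 -> fragment 1 completed (1 total).
Step 3: advance 2 -> fork_pos = 4 + 2 = 6. Next multiple of 4 is 8 (not reached); still 1 fragment(s).
Step 4: advance 11 -> fork_pos = 6 + 11 = 17. Reached multiple(s) of 4: 8, 12, 16 -> fragments 2-4 completed (4 total).
Step 5: advance 10 -> fork_pos = 17 + 10 = 27. Reached multiple(s) of 4: 20, 24 -> fragments 5-6 completed (6 total).
Check: final fork_pos = 27; the multiples of 4 that are <= 27 are 4..24 -> 27 // 4 = 6 completed fragment(s).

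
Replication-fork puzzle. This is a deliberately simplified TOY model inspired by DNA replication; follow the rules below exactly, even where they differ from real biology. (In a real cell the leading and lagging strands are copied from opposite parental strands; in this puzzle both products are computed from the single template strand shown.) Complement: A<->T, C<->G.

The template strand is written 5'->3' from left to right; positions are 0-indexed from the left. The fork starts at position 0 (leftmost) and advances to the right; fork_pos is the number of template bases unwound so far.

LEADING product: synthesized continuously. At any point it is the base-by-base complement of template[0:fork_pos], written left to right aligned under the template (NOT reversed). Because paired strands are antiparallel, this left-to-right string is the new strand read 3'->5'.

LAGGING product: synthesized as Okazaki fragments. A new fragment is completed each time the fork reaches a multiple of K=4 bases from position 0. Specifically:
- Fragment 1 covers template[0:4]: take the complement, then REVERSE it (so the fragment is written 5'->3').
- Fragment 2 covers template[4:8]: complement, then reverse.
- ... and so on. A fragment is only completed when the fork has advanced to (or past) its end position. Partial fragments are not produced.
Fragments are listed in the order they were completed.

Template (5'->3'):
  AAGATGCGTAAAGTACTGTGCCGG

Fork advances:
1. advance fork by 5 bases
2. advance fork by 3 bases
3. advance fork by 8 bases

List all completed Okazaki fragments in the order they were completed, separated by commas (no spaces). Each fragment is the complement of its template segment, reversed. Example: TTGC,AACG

Answer: TCTT,CGCA,TTTA,GTAC

Derivation:
Step 1: advance 5 -> fork_pos = 0 + 5 = 5. Reached multiple(s) of 4: 4 -> fragment 1 completed (1 total).
Step 2: advance 3 -> fork_pos = 5 + 3 = 8. Reached multiple(s) of 4: 8 -> fragment 2 completed (2 total).
Step 3: advance 8 -> fork_pos = 8 + 8 = 16. Reached multiple(s) of 4: 12, 16 -> fragments 3-4 completed (4 total).
Final fork_pos = 16, so 4 fragment(s) are complete. Build each: template segment -> complement -> reverse.
Fragment 1: template[0:4] = AAGA -> complement TTCT -> reversed TCTT
Fragment 2: template[4:8] = TGCG -> complement ACGC -> reversed CGCA
Fragment 3: template[8:12] = TAAA -> complement ATTT -> reversed TTTA
Fragment 4: template[12:16] = GTAC -> complement CATG -> reversed GTAC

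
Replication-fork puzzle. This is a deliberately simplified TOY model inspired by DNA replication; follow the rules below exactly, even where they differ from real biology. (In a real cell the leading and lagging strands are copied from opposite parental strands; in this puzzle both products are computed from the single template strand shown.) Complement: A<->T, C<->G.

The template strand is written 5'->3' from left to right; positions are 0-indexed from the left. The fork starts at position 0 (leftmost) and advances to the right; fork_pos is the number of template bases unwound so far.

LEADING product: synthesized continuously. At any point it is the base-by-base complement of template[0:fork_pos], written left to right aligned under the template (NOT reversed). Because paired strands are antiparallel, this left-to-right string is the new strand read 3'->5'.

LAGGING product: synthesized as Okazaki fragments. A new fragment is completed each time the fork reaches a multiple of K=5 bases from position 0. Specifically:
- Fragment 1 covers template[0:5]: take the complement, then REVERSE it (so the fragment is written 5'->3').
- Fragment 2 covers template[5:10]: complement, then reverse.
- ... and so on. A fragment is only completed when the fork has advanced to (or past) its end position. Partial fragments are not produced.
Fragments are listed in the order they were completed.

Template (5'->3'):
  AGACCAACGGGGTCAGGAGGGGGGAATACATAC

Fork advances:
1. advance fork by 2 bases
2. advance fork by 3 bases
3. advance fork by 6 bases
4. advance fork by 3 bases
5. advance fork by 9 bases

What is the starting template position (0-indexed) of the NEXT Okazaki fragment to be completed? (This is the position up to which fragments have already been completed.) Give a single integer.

Answer: 20

Derivation:
Step 1: advance 2 -> fork_pos = 0 + 2 = 2. Next multiple of 5 is 5 (not reached); still 0 fragment(s).
Step 2: advance 3 -> fork_pos = 2 + 3 = 5. Reached multiple(s) of 5: 5 -> fragment 1 completed (1 total).
Step 3: advance 6 -> fork_pos = 5 + 6 = 11. Reached multiple(s) of 5: 10 -> fragment 2 completed (2 total).
Step 4: advance 3 -> fork_pos = 11 + 3 = 14. Next multiple of 5 is 15 (not reached); still 2 fragment(s).
Step 5: advance 9 -> fork_pos = 14 + 9 = 23. Reached multiple(s) of 5: 15, 20 -> fragments 3-4 completed (4 total).
4 fragment(s) completed, covering template[0:20] (4 x 5 = 20). The next fragment, fragment 5, covers template[20:25], so it starts at position 20.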